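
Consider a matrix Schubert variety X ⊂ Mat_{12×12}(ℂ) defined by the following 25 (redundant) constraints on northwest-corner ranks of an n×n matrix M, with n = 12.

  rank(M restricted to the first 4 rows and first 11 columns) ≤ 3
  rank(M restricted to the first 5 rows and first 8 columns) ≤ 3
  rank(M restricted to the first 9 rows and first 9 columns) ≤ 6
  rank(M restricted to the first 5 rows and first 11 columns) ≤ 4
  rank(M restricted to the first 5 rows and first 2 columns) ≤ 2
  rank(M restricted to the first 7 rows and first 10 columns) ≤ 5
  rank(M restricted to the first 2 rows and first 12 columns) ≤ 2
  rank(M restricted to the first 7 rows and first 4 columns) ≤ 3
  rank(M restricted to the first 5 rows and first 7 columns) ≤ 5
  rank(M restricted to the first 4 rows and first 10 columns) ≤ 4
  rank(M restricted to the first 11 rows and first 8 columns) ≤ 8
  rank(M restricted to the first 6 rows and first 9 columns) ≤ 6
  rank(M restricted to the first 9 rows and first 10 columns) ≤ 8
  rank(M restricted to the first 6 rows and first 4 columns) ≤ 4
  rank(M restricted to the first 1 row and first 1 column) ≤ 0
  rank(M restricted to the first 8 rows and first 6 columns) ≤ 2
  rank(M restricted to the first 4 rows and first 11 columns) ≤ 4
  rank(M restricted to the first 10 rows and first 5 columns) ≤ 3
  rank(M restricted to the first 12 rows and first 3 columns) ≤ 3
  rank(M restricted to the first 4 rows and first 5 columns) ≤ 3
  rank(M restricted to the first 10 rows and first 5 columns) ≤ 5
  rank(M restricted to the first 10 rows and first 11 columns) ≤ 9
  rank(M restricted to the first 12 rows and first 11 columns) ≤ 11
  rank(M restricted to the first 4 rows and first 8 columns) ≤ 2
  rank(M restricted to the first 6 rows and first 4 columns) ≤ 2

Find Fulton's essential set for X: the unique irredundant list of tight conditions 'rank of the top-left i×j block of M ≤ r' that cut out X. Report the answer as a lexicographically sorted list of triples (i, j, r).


The tightest implied rank at each (i,j), from the 25 conditions:

  row 1: 0, 1, 1, 1, 1, 1, 1, 1, 1, 1, 1, 1
  row 2: 1, 2, 2, 2, 2, 2, 2, 2, 2, 2, 2, 2
  row 3: 1, 2, 2, 2, 2, 2, 2, 2, 3, 3, 3, 3
  row 4: 1, 2, 2, 2, 2, 2, 2, 2, 3, 3, 3, 4
  row 5: 1, 2, 2, 2, 2, 2, 3, 3, 4, 4, 4, 5
  row 6: 1, 2, 2, 2, 2, 2, 3, 4, 5, 5, 5, 6
  row 7: 1, 2, 2, 2, 2, 2, 3, 4, 5, 5, 6, 7
  row 8: 1, 2, 2, 2, 2, 2, 3, 4, 5, 6, 7, 8
  row 9: 1, 2, 3, 3, 3, 3, 4, 5, 6, 7, 8, 9
  row 10: 1, 2, 3, 3, 3, 4, 5, 6, 7, 8, 9, 10
  row 11: 1, 2, 3, 4, 4, 5, 6, 7, 8, 9, 10, 11
  row 12: 1, 2, 3, 4, 5, 6, 7, 8, 9, 10, 11, 12

reading off 1-entries of Δ²R: w = (2, 1, 9, 12, 7, 8, 11, 10, 3, 6, 4, 5).

Fulton essential set (6 of the 34 Rothe cells):

[(1, 1, 0), (4, 8, 2), (4, 11, 3), (7, 10, 5), (8, 6, 2), (10, 5, 3)]


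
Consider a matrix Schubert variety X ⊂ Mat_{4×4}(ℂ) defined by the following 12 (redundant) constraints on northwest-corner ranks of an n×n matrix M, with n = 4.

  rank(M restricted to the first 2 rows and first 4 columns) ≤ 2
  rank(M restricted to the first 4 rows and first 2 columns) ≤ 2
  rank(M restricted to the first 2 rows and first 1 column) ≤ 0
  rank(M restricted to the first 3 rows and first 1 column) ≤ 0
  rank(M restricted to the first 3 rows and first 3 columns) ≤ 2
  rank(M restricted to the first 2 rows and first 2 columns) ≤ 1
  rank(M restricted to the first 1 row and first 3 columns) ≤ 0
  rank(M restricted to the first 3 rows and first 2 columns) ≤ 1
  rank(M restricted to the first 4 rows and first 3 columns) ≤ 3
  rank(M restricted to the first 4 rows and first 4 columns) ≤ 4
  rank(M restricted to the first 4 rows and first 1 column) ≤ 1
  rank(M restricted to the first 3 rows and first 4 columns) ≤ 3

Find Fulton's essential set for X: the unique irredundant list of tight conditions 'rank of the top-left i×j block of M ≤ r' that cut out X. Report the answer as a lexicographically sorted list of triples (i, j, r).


Recovering R(i,j) via the rank-extension bound from the 12 conditions:

  row 1: 0, 0, 0, 1
  row 2: 0, 1, 1, 2
  row 3: 0, 1, 2, 3
  row 4: 1, 2, 3, 4

the unique w with this rank table is (4, 2, 3, 1).

2 SE-corners of the 5-cell Rothe diagram give Ess(w):

[(1, 3, 0), (3, 1, 0)]


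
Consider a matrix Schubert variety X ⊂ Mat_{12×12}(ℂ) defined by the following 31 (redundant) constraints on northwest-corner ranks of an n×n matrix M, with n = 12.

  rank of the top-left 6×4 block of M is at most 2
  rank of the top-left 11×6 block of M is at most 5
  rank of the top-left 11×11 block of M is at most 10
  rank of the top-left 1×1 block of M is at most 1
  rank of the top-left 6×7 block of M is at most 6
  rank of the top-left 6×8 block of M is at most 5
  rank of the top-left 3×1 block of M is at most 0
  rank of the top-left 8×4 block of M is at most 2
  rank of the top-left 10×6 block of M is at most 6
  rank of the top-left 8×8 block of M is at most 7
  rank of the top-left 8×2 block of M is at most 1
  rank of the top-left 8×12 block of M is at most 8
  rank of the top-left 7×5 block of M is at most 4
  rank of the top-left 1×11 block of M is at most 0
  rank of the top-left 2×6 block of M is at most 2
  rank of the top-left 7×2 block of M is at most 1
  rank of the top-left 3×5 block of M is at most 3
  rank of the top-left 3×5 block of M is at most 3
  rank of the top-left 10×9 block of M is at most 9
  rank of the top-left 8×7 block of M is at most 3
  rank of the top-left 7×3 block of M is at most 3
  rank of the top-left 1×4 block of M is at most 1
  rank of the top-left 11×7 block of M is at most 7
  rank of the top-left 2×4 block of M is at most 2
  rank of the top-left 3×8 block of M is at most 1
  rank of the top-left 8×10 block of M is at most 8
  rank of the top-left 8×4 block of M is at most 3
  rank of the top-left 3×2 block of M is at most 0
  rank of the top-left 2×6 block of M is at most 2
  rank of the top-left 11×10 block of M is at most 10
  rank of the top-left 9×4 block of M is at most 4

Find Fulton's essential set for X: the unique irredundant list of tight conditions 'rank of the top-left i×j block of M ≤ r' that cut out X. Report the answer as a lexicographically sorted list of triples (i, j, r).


Propagating the 31 rank bounds to every northwest block:

  R[1]: 0  0  0  0  0  0  0  0  0  0  0  1
  R[2]: 0  0  1  1  1  1  1  1  1  1  1  2
  R[3]: 0  0  1  1  1  1  1  1  2  2  2  3
  R[4]: 1  1  2  2  2  2  2  2  3  3  3  4
  R[5]: 1  1  2  2  3  3  3  3  4  4  4  5
  R[6]: 1  1  2  2  3  3  3  4  5  5  5  6
  R[7]: 1  1  2  2  3  3  3  4  5  6  6  7
  R[8]: 1  1  2  2  3  3  3  4  5  6  7  8
  R[9]: 1  2  3  3  4  4  4  5  6  7  8  9
  R[10]: 1  2  3  4  5  5  5  6  7  8  9  10
  R[11]: 1  2  3  4  5  5  6  7  8  9  10  11
  R[12]: 1  2  3  4  5  6  7  8  9  10  11  12

the unique w with this rank table is (12, 3, 9, 1, 5, 8, 10, 11, 2, 4, 7, 6).

Rothe diagram D(w) (35 cells), 7 SE-corners (essential conditions):

[(1, 11, 0), (3, 2, 0), (3, 8, 1), (8, 2, 1), (8, 4, 2), (8, 7, 3), (11, 6, 5)]


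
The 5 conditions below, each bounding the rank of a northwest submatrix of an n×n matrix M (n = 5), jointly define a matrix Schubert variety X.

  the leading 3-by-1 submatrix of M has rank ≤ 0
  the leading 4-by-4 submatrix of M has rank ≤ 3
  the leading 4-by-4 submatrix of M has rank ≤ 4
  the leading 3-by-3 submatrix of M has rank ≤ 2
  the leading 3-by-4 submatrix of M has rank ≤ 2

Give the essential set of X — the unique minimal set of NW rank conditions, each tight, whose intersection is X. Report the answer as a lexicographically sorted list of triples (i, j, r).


The tightest implied rank at each (i,j), from the 5 conditions:

  i=1: 0 1 1 1 1
  i=2: 0 1 2 2 2
  i=3: 0 1 2 2 3
  i=4: 1 2 3 3 4
  i=5: 1 2 3 4 5

second differences of R give the permutation w = (2, 3, 5, 1, 4).

Rothe diagram D(w) (4 cells), 2 SE-corners (essential conditions):

[(3, 1, 0), (3, 4, 2)]


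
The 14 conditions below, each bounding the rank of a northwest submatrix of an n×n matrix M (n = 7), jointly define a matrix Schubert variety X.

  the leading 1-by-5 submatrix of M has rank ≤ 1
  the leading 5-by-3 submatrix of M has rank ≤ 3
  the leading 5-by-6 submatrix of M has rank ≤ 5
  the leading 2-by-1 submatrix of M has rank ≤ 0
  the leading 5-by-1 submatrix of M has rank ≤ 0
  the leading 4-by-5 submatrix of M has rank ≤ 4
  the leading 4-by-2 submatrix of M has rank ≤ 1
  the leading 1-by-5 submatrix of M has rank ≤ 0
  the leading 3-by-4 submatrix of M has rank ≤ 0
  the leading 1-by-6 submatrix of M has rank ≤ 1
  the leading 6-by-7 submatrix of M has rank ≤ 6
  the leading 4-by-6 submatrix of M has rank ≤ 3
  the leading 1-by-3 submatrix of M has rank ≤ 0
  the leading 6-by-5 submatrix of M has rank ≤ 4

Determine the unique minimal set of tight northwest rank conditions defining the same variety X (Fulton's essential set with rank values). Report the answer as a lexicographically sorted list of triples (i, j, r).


The tightest implied rank at each (i,j), from the 14 conditions:

  R[1]: 0, 0, 0, 0, 0, 1, 1
  R[2]: 0, 0, 0, 0, 1, 2, 2
  R[3]: 0, 0, 0, 0, 1, 2, 3
  R[4]: 0, 1, 1, 1, 2, 3, 4
  R[5]: 0, 1, 2, 2, 3, 4, 5
  R[6]: 1, 2, 3, 3, 4, 5, 6
  R[7]: 1, 2, 3, 4, 5, 6, 7

the unique w with this rank table is (6, 5, 7, 2, 3, 1, 4).

3 SE-corners of the 15-cell Rothe diagram give Ess(w):

[(1, 5, 0), (3, 4, 0), (5, 1, 0)]


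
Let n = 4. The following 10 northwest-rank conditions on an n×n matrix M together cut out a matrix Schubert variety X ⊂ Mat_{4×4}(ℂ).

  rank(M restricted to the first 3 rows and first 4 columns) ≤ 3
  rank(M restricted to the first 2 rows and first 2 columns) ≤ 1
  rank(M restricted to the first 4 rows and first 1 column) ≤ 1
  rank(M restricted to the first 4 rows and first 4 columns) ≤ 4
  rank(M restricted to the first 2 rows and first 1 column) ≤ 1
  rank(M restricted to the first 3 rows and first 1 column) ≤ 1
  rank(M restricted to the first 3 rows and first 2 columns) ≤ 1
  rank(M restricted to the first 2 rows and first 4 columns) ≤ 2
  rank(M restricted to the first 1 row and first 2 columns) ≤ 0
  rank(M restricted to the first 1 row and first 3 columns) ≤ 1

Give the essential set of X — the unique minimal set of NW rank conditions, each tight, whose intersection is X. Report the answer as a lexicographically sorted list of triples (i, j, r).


Reconstructing r_w from the 10 given conditions:

  i=1: 0  0  1  1
  i=2: 1  1  2  2
  i=3: 1  1  2  3
  i=4: 1  2  3  4

second differences of R give the permutation w = (3, 1, 4, 2).

2 SE-corners of the 3-cell Rothe diagram give Ess(w):

[(1, 2, 0), (3, 2, 1)]


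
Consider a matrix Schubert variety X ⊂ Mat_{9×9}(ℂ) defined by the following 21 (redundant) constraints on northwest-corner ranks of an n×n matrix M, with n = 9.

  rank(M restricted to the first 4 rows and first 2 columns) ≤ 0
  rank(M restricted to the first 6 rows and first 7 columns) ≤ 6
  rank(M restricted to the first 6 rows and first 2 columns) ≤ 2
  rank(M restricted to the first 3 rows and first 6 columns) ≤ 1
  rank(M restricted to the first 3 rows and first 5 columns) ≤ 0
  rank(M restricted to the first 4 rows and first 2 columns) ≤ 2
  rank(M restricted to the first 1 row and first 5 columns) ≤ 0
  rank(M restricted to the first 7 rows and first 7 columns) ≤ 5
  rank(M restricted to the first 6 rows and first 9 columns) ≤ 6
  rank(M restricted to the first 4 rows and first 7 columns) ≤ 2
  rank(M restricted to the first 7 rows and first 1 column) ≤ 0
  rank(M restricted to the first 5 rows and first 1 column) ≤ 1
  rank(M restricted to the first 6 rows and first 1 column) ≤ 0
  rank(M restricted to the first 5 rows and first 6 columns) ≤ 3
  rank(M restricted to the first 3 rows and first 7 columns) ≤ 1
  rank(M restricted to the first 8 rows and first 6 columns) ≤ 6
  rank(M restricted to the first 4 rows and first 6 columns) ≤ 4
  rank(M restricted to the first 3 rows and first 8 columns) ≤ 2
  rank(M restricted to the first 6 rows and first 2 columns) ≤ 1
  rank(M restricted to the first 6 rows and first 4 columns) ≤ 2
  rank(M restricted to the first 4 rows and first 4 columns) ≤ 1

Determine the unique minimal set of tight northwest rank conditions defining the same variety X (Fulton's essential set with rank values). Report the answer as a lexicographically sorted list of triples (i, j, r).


Rank table r_w(9×9) implied by the 21 constraints:

  0 0 0 0 0 1 1 1 1
  0 0 0 0 0 1 1 2 2
  0 0 0 0 0 1 1 2 3
  0 0 1 1 1 2 2 3 4
  0 1 2 2 2 3 3 4 5
  0 1 2 2 3 4 4 5 6
  0 1 2 3 4 5 5 6 7
  1 2 3 4 5 6 6 7 8
  1 2 3 4 5 6 7 8 9

reading off 1-entries of Δ²R: w = (6, 8, 9, 3, 2, 5, 4, 1, 7).

Fulton essential set (5 of the 23 Rothe cells):

[(3, 5, 0), (3, 7, 1), (4, 2, 0), (6, 4, 2), (7, 1, 0)]


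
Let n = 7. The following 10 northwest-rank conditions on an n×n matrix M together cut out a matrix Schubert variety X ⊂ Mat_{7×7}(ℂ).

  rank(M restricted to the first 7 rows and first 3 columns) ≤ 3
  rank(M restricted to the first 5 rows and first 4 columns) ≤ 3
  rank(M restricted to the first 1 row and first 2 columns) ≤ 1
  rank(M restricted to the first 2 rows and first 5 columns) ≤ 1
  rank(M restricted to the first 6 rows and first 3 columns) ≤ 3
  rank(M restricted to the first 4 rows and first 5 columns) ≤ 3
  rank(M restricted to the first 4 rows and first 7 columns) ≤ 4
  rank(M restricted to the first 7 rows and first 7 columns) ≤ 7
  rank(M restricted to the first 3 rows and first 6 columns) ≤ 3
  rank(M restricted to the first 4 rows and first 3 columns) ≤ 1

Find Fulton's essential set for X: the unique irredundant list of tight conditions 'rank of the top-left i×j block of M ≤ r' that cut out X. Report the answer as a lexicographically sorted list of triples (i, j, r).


Rank table r_w(7×7) implied by the 10 constraints:

  1 | 1 | 1 | 1 | 1 | 1 | 1
  1 | 1 | 1 | 1 | 1 | 2 | 2
  1 | 1 | 1 | 2 | 2 | 3 | 3
  1 | 1 | 1 | 2 | 3 | 4 | 4
  1 | 2 | 2 | 3 | 4 | 5 | 5
  1 | 2 | 3 | 4 | 5 | 6 | 6
  1 | 2 | 3 | 4 | 5 | 6 | 7

hence w(1..7) = (1, 6, 4, 5, 2, 3, 7).

|D(w)|=8, |Ess(w)|=2:

[(2, 5, 1), (4, 3, 1)]


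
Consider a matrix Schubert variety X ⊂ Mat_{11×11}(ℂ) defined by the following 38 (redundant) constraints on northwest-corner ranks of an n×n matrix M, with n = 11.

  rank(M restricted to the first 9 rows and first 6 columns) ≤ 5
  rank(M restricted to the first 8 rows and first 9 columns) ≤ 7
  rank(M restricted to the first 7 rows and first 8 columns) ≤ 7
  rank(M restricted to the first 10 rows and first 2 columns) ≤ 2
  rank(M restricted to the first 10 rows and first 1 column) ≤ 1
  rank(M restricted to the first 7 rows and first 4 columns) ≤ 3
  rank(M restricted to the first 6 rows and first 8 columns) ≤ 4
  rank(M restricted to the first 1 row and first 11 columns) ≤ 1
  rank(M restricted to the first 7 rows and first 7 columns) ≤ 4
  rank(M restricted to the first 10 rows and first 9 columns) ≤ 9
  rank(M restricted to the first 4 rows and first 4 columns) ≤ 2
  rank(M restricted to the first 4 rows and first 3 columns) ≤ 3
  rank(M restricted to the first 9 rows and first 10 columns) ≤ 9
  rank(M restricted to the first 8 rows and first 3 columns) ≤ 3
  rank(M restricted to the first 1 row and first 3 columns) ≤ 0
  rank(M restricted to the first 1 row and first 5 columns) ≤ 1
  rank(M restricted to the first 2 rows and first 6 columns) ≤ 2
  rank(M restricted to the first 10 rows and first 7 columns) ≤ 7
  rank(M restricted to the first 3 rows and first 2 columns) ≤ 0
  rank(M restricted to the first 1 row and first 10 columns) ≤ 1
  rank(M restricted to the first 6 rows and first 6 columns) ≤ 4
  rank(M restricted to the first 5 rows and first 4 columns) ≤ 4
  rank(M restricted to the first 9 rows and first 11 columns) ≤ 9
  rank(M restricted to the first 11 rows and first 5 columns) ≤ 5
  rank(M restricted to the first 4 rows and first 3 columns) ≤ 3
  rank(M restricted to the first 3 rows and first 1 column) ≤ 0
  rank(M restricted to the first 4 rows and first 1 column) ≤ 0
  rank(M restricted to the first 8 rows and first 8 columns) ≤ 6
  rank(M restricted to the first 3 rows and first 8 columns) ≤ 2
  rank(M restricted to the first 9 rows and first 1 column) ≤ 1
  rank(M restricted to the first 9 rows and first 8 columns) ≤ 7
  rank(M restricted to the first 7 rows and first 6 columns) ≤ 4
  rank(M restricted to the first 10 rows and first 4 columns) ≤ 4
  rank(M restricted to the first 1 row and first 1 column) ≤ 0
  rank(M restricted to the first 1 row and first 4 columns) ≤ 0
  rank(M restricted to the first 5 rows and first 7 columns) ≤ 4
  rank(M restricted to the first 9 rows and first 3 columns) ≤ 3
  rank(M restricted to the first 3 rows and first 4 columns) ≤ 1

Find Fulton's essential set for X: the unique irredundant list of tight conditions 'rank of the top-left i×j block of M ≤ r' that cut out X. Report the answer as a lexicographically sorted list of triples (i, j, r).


The tightest implied rank at each (i,j), from the 38 conditions:

  row 1: 0, 0, 0, 0, 1, 1, 1, 1, 1, 1, 1
  row 2: 0, 0, 1, 1, 2, 2, 2, 2, 2, 2, 2
  row 3: 0, 0, 1, 1, 2, 2, 2, 2, 3, 3, 3
  row 4: 0, 1, 2, 2, 3, 3, 3, 3, 4, 4, 4
  row 5: 1, 2, 3, 3, 4, 4, 4, 4, 5, 5, 5
  row 6: 1, 2, 3, 3, 4, 4, 4, 4, 5, 6, 6
  row 7: 1, 2, 3, 3, 4, 4, 4, 5, 6, 7, 7
  row 8: 1, 2, 3, 4, 5, 5, 5, 6, 7, 8, 8
  row 9: 1, 2, 3, 4, 5, 5, 6, 7, 8, 9, 9
  row 10: 1, 2, 3, 4, 5, 6, 7, 8, 9, 10, 10
  row 11: 1, 2, 3, 4, 5, 6, 7, 8, 9, 10, 11

the unique w with this rank table is (5, 3, 9, 2, 1, 10, 8, 4, 7, 6, 11).

Fulton essential set (9 of the 21 Rothe cells):

[(1, 4, 0), (3, 2, 0), (3, 4, 1), (3, 8, 2), (4, 1, 0), (6, 8, 4), (7, 4, 3), (7, 7, 4), (9, 6, 5)]


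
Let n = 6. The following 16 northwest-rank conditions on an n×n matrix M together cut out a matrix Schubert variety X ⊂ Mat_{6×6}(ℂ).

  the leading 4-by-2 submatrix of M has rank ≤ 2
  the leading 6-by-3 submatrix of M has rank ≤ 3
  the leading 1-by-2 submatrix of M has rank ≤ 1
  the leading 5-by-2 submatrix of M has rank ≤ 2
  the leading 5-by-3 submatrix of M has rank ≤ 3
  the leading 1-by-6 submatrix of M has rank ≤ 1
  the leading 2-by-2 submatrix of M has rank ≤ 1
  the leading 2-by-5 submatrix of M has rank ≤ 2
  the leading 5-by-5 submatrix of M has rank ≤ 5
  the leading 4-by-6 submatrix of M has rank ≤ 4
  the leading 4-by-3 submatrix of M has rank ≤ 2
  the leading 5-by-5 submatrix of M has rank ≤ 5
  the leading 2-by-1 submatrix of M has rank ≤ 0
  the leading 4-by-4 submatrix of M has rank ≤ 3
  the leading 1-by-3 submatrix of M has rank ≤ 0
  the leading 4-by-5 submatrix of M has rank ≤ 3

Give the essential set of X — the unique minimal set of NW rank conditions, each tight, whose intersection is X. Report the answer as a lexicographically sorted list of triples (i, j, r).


Computing R[i][j] = min implied NW-rank bound (n=6, 16 conditions):

  i=1: 0 0 0 1 1 1
  i=2: 0 1 1 2 2 2
  i=3: 1 2 2 3 3 3
  i=4: 1 2 2 3 3 4
  i=5: 1 2 3 4 4 5
  i=6: 1 2 3 4 5 6

so w = (4, 2, 1, 6, 3, 5).

|D(w)|=6, |Ess(w)|=4:

[(1, 3, 0), (2, 1, 0), (4, 3, 2), (4, 5, 3)]


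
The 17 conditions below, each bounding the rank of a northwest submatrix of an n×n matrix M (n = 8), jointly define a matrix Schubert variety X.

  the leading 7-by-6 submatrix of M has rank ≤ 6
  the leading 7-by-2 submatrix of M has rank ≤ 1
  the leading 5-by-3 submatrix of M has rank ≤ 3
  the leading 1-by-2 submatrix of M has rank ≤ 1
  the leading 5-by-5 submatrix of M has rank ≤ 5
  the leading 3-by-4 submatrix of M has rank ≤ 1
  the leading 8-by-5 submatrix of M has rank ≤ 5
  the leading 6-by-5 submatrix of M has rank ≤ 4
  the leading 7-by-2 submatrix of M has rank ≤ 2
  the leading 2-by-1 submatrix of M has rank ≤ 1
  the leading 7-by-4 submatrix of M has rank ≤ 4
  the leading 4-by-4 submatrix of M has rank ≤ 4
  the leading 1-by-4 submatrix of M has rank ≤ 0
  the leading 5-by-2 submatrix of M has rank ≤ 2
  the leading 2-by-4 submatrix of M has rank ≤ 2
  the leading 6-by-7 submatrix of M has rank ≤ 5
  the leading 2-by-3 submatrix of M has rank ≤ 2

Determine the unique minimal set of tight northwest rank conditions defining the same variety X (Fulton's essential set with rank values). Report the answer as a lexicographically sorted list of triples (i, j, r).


The tightest implied rank at each (i,j), from the 17 conditions:

  row 1: 0 0 0 0 1 1 1 1
  row 2: 1 1 1 1 2 2 2 2
  row 3: 1 1 1 1 2 3 3 3
  row 4: 1 1 2 2 3 4 4 4
  row 5: 1 1 2 3 4 5 5 5
  row 6: 1 1 2 3 4 5 5 6
  row 7: 1 1 2 3 4 5 6 7
  row 8: 1 2 3 4 5 6 7 8

the unique w with this rank table is (5, 1, 6, 3, 4, 8, 7, 2).

4 SE-corners of the 12-cell Rothe diagram give Ess(w):

[(1, 4, 0), (3, 4, 1), (6, 7, 5), (7, 2, 1)]


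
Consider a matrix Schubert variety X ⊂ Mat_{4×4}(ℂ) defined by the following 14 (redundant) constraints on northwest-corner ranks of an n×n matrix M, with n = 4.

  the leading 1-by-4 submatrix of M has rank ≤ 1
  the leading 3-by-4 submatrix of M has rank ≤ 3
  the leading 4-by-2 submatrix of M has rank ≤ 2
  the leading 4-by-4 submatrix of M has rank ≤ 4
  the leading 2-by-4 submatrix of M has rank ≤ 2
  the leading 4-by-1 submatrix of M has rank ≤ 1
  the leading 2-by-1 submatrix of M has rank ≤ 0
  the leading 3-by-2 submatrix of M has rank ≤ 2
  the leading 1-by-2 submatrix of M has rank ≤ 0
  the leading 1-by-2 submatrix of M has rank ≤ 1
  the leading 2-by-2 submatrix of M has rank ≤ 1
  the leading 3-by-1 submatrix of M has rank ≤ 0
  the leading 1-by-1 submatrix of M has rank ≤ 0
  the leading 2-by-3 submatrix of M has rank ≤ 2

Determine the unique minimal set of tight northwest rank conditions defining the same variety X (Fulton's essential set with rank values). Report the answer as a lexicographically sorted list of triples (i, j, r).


Reconstructing r_w from the 14 given conditions:

  row 1: 0, 0, 1, 1
  row 2: 0, 1, 2, 2
  row 3: 0, 1, 2, 3
  row 4: 1, 2, 3, 4

giving w = (3, 2, 4, 1) via Δ²R.

|D(w)|=4, |Ess(w)|=2:

[(1, 2, 0), (3, 1, 0)]


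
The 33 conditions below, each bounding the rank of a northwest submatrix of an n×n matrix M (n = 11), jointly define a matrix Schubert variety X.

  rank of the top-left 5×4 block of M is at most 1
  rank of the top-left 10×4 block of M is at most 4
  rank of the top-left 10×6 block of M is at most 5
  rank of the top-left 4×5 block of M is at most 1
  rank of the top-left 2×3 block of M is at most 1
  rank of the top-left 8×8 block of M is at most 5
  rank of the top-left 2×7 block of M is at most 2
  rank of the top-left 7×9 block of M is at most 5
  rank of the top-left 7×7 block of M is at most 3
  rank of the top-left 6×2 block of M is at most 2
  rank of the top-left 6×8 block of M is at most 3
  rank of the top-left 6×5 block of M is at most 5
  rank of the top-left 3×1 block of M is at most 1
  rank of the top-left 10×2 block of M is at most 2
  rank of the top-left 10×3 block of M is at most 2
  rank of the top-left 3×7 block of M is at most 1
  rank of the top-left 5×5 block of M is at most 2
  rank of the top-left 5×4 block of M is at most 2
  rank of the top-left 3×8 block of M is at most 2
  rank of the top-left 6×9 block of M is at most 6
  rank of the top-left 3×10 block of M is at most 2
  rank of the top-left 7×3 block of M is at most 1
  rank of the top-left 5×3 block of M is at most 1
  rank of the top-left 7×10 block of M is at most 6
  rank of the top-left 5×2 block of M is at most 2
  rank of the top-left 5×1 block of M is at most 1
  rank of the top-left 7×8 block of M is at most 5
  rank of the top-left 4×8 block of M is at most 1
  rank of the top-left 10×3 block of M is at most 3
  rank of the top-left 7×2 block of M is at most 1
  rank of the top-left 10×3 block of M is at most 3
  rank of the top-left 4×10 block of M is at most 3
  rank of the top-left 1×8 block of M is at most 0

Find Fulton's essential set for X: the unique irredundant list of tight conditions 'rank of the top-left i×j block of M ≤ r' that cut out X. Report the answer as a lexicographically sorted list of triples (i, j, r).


Computing R[i][j] = min implied NW-rank bound (n=11, 33 conditions):

  row 1: 0, 0, 0, 0, 0, 0, 0, 0, 1, 1, 1
  row 2: 1, 1, 1, 1, 1, 1, 1, 1, 2, 2, 2
  row 3: 1, 1, 1, 1, 1, 1, 1, 1, 2, 2, 3
  row 4: 1, 1, 1, 1, 1, 1, 1, 1, 2, 3, 4
  row 5: 1, 1, 1, 1, 2, 2, 2, 2, 3, 4, 5
  row 6: 1, 1, 1, 2, 3, 3, 3, 3, 4, 5, 6
  row 7: 1, 1, 1, 2, 3, 3, 3, 4, 5, 6, 7
  row 8: 1, 2, 2, 3, 4, 4, 4, 5, 6, 7, 8
  row 9: 1, 2, 2, 3, 4, 5, 5, 6, 7, 8, 9
  row 10: 1, 2, 2, 3, 4, 5, 6, 7, 8, 9, 10
  row 11: 1, 2, 3, 4, 5, 6, 7, 8, 9, 10, 11

the unique w with this rank table is (9, 1, 11, 10, 5, 4, 8, 2, 6, 7, 3).

Rothe diagram D(w) (34 cells), 7 SE-corners (essential conditions):

[(1, 8, 0), (3, 10, 2), (4, 8, 1), (5, 4, 1), (7, 3, 1), (7, 7, 3), (10, 3, 2)]


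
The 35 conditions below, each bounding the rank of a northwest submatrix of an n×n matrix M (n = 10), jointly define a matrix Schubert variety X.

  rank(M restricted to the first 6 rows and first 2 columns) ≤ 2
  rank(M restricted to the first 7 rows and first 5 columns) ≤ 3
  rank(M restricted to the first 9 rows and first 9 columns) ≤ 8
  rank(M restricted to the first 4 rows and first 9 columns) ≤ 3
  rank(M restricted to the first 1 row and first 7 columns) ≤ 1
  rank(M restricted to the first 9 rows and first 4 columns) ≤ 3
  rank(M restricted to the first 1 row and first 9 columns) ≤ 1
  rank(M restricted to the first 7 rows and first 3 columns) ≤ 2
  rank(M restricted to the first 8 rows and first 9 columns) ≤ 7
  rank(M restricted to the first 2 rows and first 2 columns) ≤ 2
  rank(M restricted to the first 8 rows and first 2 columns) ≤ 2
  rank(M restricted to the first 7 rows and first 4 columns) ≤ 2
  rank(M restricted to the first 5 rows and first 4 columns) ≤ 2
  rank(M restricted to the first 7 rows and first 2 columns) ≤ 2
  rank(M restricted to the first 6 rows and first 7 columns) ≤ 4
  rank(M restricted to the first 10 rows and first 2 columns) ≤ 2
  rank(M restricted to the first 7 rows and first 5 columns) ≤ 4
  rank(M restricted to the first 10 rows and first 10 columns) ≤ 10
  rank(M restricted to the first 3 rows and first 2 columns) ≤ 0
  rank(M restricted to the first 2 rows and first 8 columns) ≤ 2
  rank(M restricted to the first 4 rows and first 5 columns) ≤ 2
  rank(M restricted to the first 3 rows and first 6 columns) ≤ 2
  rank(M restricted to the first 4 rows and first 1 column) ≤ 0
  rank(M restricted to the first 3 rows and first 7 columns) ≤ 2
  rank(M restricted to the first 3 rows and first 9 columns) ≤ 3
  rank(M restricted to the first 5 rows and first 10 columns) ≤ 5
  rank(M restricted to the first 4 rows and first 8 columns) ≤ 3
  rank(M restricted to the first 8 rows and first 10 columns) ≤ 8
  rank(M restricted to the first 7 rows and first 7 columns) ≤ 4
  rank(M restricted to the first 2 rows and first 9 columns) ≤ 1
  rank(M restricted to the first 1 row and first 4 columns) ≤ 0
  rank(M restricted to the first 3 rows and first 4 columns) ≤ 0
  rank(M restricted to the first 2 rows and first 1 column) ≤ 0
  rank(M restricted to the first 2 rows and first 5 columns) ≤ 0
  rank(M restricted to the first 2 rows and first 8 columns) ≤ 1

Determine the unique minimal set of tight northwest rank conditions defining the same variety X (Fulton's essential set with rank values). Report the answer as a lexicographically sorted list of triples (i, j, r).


Reconstructing r_w from the 35 given conditions:

  row 1: 0, 0, 0, 0, 0, 1, 1, 1, 1, 1
  row 2: 0, 0, 0, 0, 0, 1, 1, 1, 1, 2
  row 3: 0, 0, 0, 0, 1, 2, 2, 2, 2, 3
  row 4: 0, 1, 1, 1, 2, 3, 3, 3, 3, 4
  row 5: 1, 2, 2, 2, 3, 4, 4, 4, 4, 5
  row 6: 1, 2, 2, 2, 3, 4, 4, 5, 5, 6
  row 7: 1, 2, 2, 2, 3, 4, 4, 5, 6, 7
  row 8: 1, 2, 3, 3, 4, 5, 5, 6, 7, 8
  row 9: 1, 2, 3, 3, 4, 5, 6, 7, 8, 9
  row 10: 1, 2, 3, 4, 5, 6, 7, 8, 9, 10

the unique w with this rank table is (6, 10, 5, 2, 1, 8, 9, 3, 7, 4).

7 SE-corners of the 25-cell Rothe diagram give Ess(w):

[(2, 5, 0), (2, 9, 1), (3, 4, 0), (4, 1, 0), (7, 4, 2), (7, 7, 4), (9, 4, 3)]


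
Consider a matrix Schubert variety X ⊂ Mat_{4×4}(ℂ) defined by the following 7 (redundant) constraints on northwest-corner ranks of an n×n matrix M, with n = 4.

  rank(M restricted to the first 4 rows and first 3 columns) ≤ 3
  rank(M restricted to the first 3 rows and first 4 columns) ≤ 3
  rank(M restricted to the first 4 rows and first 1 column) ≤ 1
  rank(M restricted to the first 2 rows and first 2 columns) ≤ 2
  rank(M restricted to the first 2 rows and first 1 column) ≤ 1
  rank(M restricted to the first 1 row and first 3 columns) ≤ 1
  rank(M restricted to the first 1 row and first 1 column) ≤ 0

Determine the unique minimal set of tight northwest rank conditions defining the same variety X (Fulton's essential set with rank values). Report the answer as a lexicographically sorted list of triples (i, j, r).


Propagating the 7 rank bounds to every northwest block:

  R[1]: 0 1 1 1
  R[2]: 1 2 2 2
  R[3]: 1 2 3 3
  R[4]: 1 2 3 4

the unique w with this rank table is (2, 1, 3, 4).

ℓ(w)=1; the 1 essential cell (i,j,r):

[(1, 1, 0)]


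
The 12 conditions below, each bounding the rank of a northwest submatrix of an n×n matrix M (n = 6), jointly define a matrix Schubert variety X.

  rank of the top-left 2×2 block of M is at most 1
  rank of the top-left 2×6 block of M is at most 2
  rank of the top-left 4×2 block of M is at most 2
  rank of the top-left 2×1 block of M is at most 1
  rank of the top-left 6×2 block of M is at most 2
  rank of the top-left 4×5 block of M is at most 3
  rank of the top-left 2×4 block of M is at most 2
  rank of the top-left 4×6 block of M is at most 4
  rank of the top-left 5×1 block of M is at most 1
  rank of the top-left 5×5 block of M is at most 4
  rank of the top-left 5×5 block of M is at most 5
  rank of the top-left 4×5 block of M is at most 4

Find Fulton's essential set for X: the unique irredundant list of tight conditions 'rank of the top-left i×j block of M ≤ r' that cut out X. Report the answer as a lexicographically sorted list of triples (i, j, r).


Computing R[i][j] = min implied NW-rank bound (n=6, 12 conditions):

  1  1  1  1  1  1
  1  1  2  2  2  2
  1  2  3  3  3  3
  1  2  3  3  3  4
  1  2  3  4  4  5
  1  2  3  4  5  6

hence w(1..6) = (1, 3, 2, 6, 4, 5).

ℓ(w)=3; the 2 essential cells (i,j,r):

[(2, 2, 1), (4, 5, 3)]


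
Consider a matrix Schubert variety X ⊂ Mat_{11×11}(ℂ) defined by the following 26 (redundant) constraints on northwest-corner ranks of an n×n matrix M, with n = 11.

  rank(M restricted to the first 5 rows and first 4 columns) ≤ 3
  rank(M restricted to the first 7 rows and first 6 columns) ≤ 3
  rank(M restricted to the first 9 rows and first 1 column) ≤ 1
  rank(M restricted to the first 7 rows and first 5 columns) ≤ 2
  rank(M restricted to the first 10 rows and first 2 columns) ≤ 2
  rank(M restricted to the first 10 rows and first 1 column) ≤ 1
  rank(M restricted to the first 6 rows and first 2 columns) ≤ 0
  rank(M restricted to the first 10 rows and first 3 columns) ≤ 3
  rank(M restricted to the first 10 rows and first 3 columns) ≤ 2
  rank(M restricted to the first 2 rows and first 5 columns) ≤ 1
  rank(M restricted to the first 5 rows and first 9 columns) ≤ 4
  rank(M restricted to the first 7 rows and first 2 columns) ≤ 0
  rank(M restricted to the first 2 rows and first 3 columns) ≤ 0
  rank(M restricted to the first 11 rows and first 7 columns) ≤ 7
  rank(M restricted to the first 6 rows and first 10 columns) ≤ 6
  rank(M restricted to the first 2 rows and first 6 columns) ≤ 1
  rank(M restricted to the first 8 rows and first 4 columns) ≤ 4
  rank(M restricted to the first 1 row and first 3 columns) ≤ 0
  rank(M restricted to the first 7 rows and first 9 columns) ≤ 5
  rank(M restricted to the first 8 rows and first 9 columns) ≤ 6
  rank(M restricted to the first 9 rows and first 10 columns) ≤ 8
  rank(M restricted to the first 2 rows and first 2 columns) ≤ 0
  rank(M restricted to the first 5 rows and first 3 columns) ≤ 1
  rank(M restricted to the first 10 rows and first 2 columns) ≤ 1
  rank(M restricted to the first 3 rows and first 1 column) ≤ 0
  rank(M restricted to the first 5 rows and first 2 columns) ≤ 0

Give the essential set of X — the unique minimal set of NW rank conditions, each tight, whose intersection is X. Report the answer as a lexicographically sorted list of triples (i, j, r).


Reconstructing r_w from the 26 given conditions:

  i=1: 0  0  0  1  1  1  1  1  1  1  1
  i=2: 0  0  0  1  1  1  2  2  2  2  2
  i=3: 0  0  1  2  2  2  3  3  3  3  3
  i=4: 0  0  1  2  2  3  4  4  4  4  4
  i=5: 0  0  1  2  2  3  4  4  4  5  5
  i=6: 0  0  1  2  2  3  4  5  5  6  6
  i=7: 0  0  1  2  2  3  4  5  5  6  7
  i=8: 1  1  2  3  3  4  5  6  6  7  8
  i=9: 1  1  2  3  4  5  6  7  7  8  9
  i=10: 1  1  2  3  4  5  6  7  8  9  10
  i=11: 1  2  3  4  5  6  7  8  9  10  11

second differences of R give the permutation w = (4, 7, 3, 6, 10, 8, 11, 1, 5, 9, 2).

D(w) has 27 cells with 7 SE-corners; essential set:

[(2, 3, 0), (2, 6, 1), (5, 9, 4), (7, 2, 0), (7, 5, 2), (7, 9, 5), (10, 2, 1)]


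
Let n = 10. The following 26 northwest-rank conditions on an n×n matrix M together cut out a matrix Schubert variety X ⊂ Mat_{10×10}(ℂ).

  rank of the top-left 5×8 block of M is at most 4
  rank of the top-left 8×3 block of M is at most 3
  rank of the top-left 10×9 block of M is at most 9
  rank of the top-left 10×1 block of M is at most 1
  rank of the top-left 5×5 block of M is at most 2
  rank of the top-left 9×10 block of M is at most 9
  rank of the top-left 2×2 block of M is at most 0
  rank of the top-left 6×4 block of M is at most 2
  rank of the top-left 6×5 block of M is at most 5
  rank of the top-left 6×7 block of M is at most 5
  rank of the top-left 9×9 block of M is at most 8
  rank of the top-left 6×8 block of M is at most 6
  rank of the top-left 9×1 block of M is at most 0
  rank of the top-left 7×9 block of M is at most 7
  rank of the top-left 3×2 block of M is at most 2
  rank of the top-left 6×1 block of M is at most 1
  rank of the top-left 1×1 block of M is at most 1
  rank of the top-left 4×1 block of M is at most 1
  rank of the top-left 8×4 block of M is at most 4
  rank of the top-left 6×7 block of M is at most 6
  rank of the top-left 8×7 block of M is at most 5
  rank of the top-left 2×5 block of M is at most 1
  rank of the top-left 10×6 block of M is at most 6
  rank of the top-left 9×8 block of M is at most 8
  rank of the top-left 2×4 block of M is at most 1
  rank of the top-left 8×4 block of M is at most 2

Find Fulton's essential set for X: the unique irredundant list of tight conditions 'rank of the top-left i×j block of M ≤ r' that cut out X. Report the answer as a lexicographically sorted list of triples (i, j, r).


Rank table r_w(10×10) implied by the 26 constraints:

  row 1: 0 | 0 | 1 | 1 | 1 | 1 | 1 | 1 | 1 | 1
  row 2: 0 | 0 | 1 | 1 | 1 | 2 | 2 | 2 | 2 | 2
  row 3: 0 | 1 | 2 | 2 | 2 | 3 | 3 | 3 | 3 | 3
  row 4: 0 | 1 | 2 | 2 | 2 | 3 | 4 | 4 | 4 | 4
  row 5: 0 | 1 | 2 | 2 | 2 | 3 | 4 | 4 | 5 | 5
  row 6: 0 | 1 | 2 | 2 | 3 | 4 | 5 | 5 | 6 | 6
  row 7: 0 | 1 | 2 | 2 | 3 | 4 | 5 | 6 | 7 | 7
  row 8: 0 | 1 | 2 | 2 | 3 | 4 | 5 | 6 | 7 | 8
  row 9: 0 | 1 | 2 | 3 | 4 | 5 | 6 | 7 | 8 | 9
  row 10: 1 | 2 | 3 | 4 | 5 | 6 | 7 | 8 | 9 | 10

so w = (3, 6, 2, 7, 9, 5, 8, 10, 4, 1).

Fulton essential set (6 of the 21 Rothe cells):

[(2, 2, 0), (2, 5, 1), (5, 5, 2), (5, 8, 4), (8, 4, 2), (9, 1, 0)]


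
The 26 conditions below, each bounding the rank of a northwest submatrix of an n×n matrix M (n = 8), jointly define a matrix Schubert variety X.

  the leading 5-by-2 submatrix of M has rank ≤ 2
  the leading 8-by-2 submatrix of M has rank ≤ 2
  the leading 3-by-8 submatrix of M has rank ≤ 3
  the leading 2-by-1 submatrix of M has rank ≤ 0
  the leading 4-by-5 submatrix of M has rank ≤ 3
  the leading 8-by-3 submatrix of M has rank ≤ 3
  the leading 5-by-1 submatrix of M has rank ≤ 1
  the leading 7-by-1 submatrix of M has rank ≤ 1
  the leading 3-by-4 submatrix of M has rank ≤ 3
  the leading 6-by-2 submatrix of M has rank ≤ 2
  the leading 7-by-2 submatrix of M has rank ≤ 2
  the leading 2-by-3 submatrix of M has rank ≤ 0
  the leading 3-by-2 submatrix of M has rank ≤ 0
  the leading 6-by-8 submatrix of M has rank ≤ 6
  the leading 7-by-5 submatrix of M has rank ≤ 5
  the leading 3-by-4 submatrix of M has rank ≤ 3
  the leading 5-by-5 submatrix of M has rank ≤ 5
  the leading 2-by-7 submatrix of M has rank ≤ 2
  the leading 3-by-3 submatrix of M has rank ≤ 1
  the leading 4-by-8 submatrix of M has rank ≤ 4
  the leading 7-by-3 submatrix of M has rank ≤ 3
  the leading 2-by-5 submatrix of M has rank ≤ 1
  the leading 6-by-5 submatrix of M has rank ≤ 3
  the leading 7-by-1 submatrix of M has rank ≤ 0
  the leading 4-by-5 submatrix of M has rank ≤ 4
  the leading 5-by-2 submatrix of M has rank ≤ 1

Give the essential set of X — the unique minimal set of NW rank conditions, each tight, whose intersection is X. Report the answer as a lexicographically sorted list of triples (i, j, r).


Reconstructing r_w from the 26 given conditions:

  0 | 0 | 0 | 1 | 1 | 1 | 1 | 1
  0 | 0 | 0 | 1 | 1 | 2 | 2 | 2
  0 | 0 | 1 | 2 | 2 | 3 | 3 | 3
  0 | 1 | 2 | 3 | 3 | 4 | 4 | 4
  0 | 1 | 2 | 3 | 3 | 4 | 5 | 5
  0 | 1 | 2 | 3 | 3 | 4 | 5 | 6
  0 | 1 | 2 | 3 | 4 | 5 | 6 | 7
  1 | 2 | 3 | 4 | 5 | 6 | 7 | 8

the unique w with this rank table is (4, 6, 3, 2, 7, 8, 5, 1).

D(w) has 15 cells with 5 SE-corners; essential set:

[(2, 3, 0), (2, 5, 1), (3, 2, 0), (6, 5, 3), (7, 1, 0)]


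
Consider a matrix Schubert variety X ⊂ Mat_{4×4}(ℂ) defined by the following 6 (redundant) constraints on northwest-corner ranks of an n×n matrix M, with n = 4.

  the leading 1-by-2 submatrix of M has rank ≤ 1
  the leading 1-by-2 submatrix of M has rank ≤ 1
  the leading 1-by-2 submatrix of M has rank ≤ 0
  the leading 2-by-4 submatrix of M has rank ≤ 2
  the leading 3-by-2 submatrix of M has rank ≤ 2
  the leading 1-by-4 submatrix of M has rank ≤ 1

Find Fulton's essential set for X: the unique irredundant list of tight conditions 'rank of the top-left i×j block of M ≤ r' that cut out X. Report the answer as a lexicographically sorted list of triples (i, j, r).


Recovering R(i,j) via the rank-extension bound from the 6 conditions:

  R[1]: 0 | 0 | 1 | 1
  R[2]: 1 | 1 | 2 | 2
  R[3]: 1 | 2 | 3 | 3
  R[4]: 1 | 2 | 3 | 4

the unique w with this rank table is (3, 1, 2, 4).

1 SE-corner of the 2-cell Rothe diagram gives Ess(w):

[(1, 2, 0)]


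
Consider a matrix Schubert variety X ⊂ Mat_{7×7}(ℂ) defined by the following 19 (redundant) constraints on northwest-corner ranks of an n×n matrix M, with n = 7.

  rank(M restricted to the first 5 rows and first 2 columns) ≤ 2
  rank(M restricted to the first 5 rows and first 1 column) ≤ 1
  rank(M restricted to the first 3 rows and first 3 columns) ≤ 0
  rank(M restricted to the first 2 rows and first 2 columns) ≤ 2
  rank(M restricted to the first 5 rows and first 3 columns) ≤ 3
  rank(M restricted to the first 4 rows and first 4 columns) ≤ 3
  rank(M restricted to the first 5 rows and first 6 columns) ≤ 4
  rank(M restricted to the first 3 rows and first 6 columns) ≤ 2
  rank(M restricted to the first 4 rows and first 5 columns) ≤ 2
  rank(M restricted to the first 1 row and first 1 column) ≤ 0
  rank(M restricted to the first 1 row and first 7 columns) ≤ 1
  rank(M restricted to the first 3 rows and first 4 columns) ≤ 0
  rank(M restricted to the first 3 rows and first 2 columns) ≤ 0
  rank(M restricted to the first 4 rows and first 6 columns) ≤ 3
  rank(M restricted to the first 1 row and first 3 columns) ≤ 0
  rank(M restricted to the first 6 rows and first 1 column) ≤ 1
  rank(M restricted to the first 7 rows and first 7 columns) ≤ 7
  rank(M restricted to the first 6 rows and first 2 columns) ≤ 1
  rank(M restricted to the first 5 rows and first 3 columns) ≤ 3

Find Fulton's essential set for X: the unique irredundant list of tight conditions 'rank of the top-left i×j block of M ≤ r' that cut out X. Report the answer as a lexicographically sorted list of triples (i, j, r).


Computing R[i][j] = min implied NW-rank bound (n=7, 19 conditions):

  0 0 0 0 1 1 1
  0 0 0 0 1 2 2
  0 0 0 0 1 2 3
  1 1 1 1 2 3 4
  1 1 2 2 3 4 5
  1 1 2 3 4 5 6
  1 2 3 4 5 6 7

so w = (5, 6, 7, 1, 3, 4, 2).

ℓ(w)=14; the 2 essential cells (i,j,r):

[(3, 4, 0), (6, 2, 1)]
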